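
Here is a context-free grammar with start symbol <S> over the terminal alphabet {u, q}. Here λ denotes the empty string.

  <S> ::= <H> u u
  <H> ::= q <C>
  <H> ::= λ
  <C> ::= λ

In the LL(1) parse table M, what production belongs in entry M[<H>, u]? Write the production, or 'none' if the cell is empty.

FIRST(<H>) = {λ, q}
FIRST(<C>) = {λ}
FIRST(<S>) = {q, u}  (via <H> u u)
FOLLOW(<S>) includes $ since <S> is the start symbol.
FOLLOW(<H>): in <S>::=<H> u u, <H> is followed by u u with FIRST {u}. Thus FOLLOW(<H>) = {u}.
For <H> ::= q <C>: FIRST(q <C>) = {q}, so it goes in M[<H>, t] for t ∈ {q}.
For <H> ::= λ: FIRST(λ) = {λ}, so it goes in M[<H>, t] for t ∈ {}; since λ ∈ FIRST, also for every t ∈ FOLLOW(<H>) = {u}.

<H> ::= λ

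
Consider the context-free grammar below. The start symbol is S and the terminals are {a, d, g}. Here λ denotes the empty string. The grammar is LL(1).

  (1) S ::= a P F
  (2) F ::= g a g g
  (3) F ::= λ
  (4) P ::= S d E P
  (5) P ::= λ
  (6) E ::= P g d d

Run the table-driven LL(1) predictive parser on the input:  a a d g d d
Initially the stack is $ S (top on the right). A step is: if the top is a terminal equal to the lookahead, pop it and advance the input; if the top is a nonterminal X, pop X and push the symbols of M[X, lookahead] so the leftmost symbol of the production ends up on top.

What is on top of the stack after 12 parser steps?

d

      Stack            Input          Action
   1  $ S              a a d g d d $  expand S ::= a P F
   2  $ F P a          a a d g d d $  match a
   3  $ F P            a d g d d $    expand P ::= S d E P
   4  $ F P E d S      a d g d d $    expand S ::= a P F
   5  $ F P E d F P a  a d g d d $    match a
   6  $ F P E d F P    d g d d $      expand P ::= λ
   7  $ F P E d F      d g d d $      expand F ::= λ
   8  $ F P E d        d g d d $      match d
   9  $ F P E          g d d $        expand E ::= P g d d
  10  $ F P d d g P    g d d $        expand P ::= λ
  11  $ F P d d g      g d d $        match g
  12  $ F P d d        d d $          match d
Stack after step 12: $ F P d (top = d).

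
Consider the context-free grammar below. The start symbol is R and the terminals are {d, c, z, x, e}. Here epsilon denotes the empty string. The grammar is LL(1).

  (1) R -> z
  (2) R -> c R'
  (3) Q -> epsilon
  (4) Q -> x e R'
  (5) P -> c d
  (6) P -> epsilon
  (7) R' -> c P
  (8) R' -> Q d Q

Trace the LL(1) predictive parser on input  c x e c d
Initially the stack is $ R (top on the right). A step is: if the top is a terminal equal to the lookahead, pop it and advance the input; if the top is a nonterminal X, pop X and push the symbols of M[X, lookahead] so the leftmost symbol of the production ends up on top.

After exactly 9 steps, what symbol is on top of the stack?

step 1: stack=$ R  input=c x e c d $  — expand R -> c R'
step 2: stack=$ R' c  input=c x e c d $  — match c
step 3: stack=$ R'  input=x e c d $  — expand R' -> Q d Q
step 4: stack=$ Q d Q  input=x e c d $  — expand Q -> x e R'
step 5: stack=$ Q d R' e x  input=x e c d $  — match x
step 6: stack=$ Q d R' e  input=e c d $  — match e
step 7: stack=$ Q d R'  input=c d $  — expand R' -> c P
step 8: stack=$ Q d P c  input=c d $  — match c
step 9: stack=$ Q d P  input=d $  — expand P -> epsilon
Stack after step 9: $ Q d (top = d).

d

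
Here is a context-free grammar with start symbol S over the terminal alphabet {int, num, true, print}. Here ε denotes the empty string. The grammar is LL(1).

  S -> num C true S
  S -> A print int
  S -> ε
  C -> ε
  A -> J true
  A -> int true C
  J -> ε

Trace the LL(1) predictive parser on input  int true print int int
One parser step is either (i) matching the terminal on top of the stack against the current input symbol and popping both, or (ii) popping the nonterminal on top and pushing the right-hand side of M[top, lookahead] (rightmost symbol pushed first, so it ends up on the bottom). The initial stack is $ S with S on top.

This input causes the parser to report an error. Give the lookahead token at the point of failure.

int

     Stack                   Input                     Action
  1  $ S                     int true print int int $  expand S -> A print int
  2  $ int print A           int true print int int $  expand A -> int true C
  3  $ int print C true int  int true print int int $  match int
  4  $ int print C true      true print int int $      match true
  5  $ int print C           print int int $           expand C -> ε
  6  $ int print             print int int $           match print
  7  $ int                   int int $                 match int
  8  $                       int $                     error: stack empty but input remains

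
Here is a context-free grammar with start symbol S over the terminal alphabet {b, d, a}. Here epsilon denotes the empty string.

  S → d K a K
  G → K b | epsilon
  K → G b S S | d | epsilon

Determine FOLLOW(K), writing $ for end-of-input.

FIRST(S) = {d}
FIRST(G) = {epsilon, b, d}  (via K b)
FIRST(K) = {epsilon, b, d}  (via G b S S)
FOLLOW(S) includes $ since S is the start symbol.
FOLLOW(G): in K→G b S S, G is followed by b S S with FIRST {b}. Thus FOLLOW(G) = {b}.
FOLLOW(S): in K→G b S S (occurrence 1), S is followed by S with FIRST {d}; in K→G b S S (occurrence 2), the suffix after S is empty, so FOLLOW(S) ⊇ FOLLOW(K) = {$, a, b, d}. Thus FOLLOW(S) = {$, a, b, d}.
FOLLOW(K): in S→d K a K (occurrence 1), K is followed by a K with FIRST {a}; in S→d K a K (occurrence 2), the suffix after K is empty, so FOLLOW(K) ⊇ FOLLOW(S) = {$, a, b, d}; in G→K b, K is followed by b with FIRST {b}. Thus FOLLOW(K) = {$, a, b, d}.

{$, a, b, d}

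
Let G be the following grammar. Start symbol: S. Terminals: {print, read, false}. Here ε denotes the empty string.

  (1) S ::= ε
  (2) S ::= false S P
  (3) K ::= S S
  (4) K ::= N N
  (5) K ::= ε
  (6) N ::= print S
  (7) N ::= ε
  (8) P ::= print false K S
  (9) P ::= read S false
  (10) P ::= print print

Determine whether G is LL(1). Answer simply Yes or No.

No

FIRST(S) = {ε, false}
FIRST(K) = {ε, false, print}
FIRST(N) = {ε, print}
FIRST(P) = {print, read}
FOLLOW(S) = {$, false, print, read}
FOLLOW(K) = {$, false, print, read}
FOLLOW(N) = {$, false, print, read}
FOLLOW(P) = {$, false, print, read}
Cell M[K, $] receives both K ::= S S and K ::= N N and K ::= ε — the grammar is not LL(1).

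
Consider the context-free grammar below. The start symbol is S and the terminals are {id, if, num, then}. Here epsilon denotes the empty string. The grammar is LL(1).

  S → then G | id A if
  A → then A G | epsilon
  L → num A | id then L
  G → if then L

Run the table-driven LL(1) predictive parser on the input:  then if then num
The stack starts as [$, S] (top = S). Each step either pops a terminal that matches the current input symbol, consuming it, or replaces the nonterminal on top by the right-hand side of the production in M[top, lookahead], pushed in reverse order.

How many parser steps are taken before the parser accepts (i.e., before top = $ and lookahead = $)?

8

     Stack        Input               Action
  1  $ S          then if then num $  expand S → then G
  2  $ G then     then if then num $  match then
  3  $ G          if then num $       expand G → if then L
  4  $ L then if  if then num $       match if
  5  $ L then     then num $          match then
  6  $ L          num $               expand L → num A
  7  $ A num      num $               match num
  8  $ A          $                   expand A → epsilon
Accept reached after 8 steps.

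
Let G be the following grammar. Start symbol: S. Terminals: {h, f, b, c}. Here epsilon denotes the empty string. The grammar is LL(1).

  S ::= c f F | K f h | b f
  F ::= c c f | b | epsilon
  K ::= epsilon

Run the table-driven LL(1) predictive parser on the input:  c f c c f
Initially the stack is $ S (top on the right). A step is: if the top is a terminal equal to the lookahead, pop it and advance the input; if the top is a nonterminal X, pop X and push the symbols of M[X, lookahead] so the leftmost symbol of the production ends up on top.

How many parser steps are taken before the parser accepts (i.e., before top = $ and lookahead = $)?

step 1: stack=$ S  input=c f c c f $  — expand S ::= c f F
step 2: stack=$ F f c  input=c f c c f $  — match c
step 3: stack=$ F f  input=f c c f $  — match f
step 4: stack=$ F  input=c c f $  — expand F ::= c c f
step 5: stack=$ f c c  input=c c f $  — match c
step 6: stack=$ f c  input=c f $  — match c
step 7: stack=$ f  input=f $  — match f
Accept reached after 7 steps.

7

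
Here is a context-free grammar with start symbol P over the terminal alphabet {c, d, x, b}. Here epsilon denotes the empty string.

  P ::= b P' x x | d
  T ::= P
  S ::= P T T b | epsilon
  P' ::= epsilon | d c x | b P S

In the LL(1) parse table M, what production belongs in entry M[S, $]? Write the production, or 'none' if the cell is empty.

FIRST(P) = {b, d}
FIRST(P') = {epsilon, b, d}
FIRST(T) = {b, d}  (via P)
FIRST(S) = {epsilon, b, d}  (via P T T b)
FOLLOW(P) includes $ since P is the start symbol.
FOLLOW(P'): in P::=b P' x x, P' is followed by x x with FIRST {x}. Thus FOLLOW(P') = {x}.
FOLLOW(S): in P'::=b P S, the suffix after S is empty, so FOLLOW(S) ⊇ FOLLOW(P') = {x}. Thus FOLLOW(S) = {x}.
For S ::= P T T b: FIRST(P T T b) = {b, d}, so it goes in M[S, t] for t ∈ {b, d}.
For S ::= epsilon: FIRST(epsilon) = {epsilon}, so it goes in M[S, t] for t ∈ {}; since epsilon ∈ FIRST, also for every t ∈ FOLLOW(S) = {x}.
None of these place a production in M[S, $].

none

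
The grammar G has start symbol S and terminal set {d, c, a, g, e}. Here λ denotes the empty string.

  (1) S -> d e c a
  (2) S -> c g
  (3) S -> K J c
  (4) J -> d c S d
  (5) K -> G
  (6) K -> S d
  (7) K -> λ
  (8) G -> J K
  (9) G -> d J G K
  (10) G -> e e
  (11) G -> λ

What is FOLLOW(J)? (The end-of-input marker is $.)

{c, d, e}

FIRST(J) = {d}
FIRST(G) = {λ, d, e}  (via J K)
FIRST(S) = {c, d, e}  (via K J c)
FIRST(K) = {λ, c, d, e}  (via G, S d)
FOLLOW(S) includes $ since S is the start symbol.
FOLLOW(S): in J->d c S d, S is followed by d with FIRST {d}; in K->S d, S is followed by d with FIRST {d}. Thus FOLLOW(S) = {$, d}.
FOLLOW(J): in S->K J c, J is followed by c with FIRST {c}; in G->J K, J is followed by K with FIRST {λ, c, d, e}; in G->J K, the suffix after J is nullable, so FOLLOW(J) ⊇ FOLLOW(G) = {c, d, e}; in G->d J G K, J is followed by G K with FIRST {λ, c, d, e}; in G->d J G K, the suffix after J is nullable, so FOLLOW(J) ⊇ FOLLOW(G) = {c, d, e}. Thus FOLLOW(J) = {c, d, e}.
FOLLOW(K): in S->K J c, K is followed by J c with FIRST {d}; in G->J K, the suffix after K is empty, so FOLLOW(K) ⊇ FOLLOW(G) = {c, d, e}; in G->d J G K, the suffix after K is empty, so FOLLOW(K) ⊇ FOLLOW(G) = {c, d, e}. Thus FOLLOW(K) = {c, d, e}.
FOLLOW(G): in K->G, the suffix after G is empty, so FOLLOW(G) ⊇ FOLLOW(K) = {c, d, e}; in G->d J G K, G is followed by K with FIRST {λ, c, d, e}; in G->d J G K, the suffix after G is nullable (adds nothing new). Thus FOLLOW(G) = {c, d, e}.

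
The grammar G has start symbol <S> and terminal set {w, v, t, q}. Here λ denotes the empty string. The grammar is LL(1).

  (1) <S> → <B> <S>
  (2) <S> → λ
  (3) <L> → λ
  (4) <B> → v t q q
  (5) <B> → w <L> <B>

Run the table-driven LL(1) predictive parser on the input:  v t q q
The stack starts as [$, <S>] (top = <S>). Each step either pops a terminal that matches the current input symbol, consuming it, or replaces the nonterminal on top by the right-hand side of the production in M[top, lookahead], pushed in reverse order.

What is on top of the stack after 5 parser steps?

q

step 1: stack=$ <S>  input=v t q q $  — expand <S> → <B> <S>
step 2: stack=$ <S> <B>  input=v t q q $  — expand <B> → v t q q
step 3: stack=$ <S> q q t v  input=v t q q $  — match v
step 4: stack=$ <S> q q t  input=t q q $  — match t
step 5: stack=$ <S> q q  input=q q $  — match q
Stack after step 5: $ <S> q (top = q).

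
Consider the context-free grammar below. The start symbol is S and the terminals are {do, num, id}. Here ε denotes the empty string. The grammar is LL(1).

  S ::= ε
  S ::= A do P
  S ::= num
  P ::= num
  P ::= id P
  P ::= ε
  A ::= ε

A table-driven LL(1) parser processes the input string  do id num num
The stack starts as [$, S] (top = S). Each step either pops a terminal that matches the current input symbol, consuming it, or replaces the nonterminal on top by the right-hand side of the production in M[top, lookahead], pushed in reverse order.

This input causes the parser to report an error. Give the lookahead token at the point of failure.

step 1: stack=$ S  input=do id num num $  — expand S ::= A do P
step 2: stack=$ P do A  input=do id num num $  — expand A ::= ε
step 3: stack=$ P do  input=do id num num $  — match do
step 4: stack=$ P  input=id num num $  — expand P ::= id P
step 5: stack=$ P id  input=id num num $  — match id
step 6: stack=$ P  input=num num $  — expand P ::= num
step 7: stack=$ num  input=num num $  — match num
step 8: stack=$  input=num $  — error: stack empty but input remains

num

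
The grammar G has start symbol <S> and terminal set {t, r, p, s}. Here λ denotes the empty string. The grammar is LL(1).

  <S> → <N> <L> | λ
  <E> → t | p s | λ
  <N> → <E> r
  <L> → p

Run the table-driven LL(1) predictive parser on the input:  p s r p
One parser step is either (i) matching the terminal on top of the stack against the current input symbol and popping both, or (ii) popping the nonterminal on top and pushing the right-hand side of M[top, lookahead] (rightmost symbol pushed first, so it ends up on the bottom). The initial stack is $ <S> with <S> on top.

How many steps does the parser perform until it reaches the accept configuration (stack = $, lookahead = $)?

     Stack        Input      Action
  1  $ <S>        p s r p $  expand <S> → <N> <L>
  2  $ <L> <N>    p s r p $  expand <N> → <E> r
  3  $ <L> r <E>  p s r p $  expand <E> → p s
  4  $ <L> r s p  p s r p $  match p
  5  $ <L> r s    s r p $    match s
  6  $ <L> r      r p $      match r
  7  $ <L>        p $        expand <L> → p
  8  $ p          p $        match p
Accept reached after 8 steps.

8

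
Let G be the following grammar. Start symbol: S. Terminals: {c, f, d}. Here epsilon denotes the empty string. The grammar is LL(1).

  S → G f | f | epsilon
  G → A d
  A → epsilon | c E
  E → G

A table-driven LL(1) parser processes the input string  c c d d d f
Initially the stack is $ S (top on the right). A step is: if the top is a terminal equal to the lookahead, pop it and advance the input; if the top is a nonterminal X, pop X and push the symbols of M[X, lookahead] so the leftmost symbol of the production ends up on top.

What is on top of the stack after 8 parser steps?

E

     Stack        Input          Action
  1  $ S          c c d d d f $  expand S → G f
  2  $ f G        c c d d d f $  expand G → A d
  3  $ f d A      c c d d d f $  expand A → c E
  4  $ f d E c    c c d d d f $  match c
  5  $ f d E      c d d d f $    expand E → G
  6  $ f d G      c d d d f $    expand G → A d
  7  $ f d d A    c d d d f $    expand A → c E
  8  $ f d d E c  c d d d f $    match c
Stack after step 8: $ f d d E (top = E).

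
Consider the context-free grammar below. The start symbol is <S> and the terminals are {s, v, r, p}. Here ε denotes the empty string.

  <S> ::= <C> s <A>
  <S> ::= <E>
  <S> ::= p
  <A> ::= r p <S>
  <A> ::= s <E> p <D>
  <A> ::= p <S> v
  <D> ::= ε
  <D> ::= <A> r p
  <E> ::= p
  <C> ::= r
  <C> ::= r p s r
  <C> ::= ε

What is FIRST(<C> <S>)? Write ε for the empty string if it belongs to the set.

FIRST(<A>) = {p, r, s}
FIRST(<E>) = {p}
FIRST(<C>) = {ε, r}
FIRST(<S>) = {p, r, s}  (via <C> s <A>, <E>)
FIRST(<D>) = {ε, p, r, s}  (via <A> r p)
FIRST(<C> <S>): take FIRST of each symbol in turn, carrying on past any symbol whose FIRST contains ε; result {p, r, s}.

{p, r, s}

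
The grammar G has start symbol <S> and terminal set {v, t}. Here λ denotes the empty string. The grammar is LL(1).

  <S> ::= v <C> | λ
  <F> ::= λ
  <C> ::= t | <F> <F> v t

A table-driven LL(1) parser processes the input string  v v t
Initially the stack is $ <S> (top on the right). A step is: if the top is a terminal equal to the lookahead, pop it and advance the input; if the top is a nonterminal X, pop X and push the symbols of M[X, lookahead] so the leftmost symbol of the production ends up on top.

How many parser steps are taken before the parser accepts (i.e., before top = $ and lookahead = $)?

     Stack          Input    Action
  1  $ <S>          v v t $  expand <S> ::= v <C>
  2  $ <C> v        v v t $  match v
  3  $ <C>          v t $    expand <C> ::= <F> <F> v t
  4  $ t v <F> <F>  v t $    expand <F> ::= λ
  5  $ t v <F>      v t $    expand <F> ::= λ
  6  $ t v          v t $    match v
  7  $ t            t $      match t
Accept reached after 7 steps.

7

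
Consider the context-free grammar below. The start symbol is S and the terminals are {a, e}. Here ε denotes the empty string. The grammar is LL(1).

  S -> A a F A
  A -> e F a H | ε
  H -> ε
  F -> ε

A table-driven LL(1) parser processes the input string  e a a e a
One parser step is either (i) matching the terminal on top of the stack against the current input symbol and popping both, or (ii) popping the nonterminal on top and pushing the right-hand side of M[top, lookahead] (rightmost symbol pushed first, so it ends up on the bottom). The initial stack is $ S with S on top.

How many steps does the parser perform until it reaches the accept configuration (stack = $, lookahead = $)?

13

step 1: stack=$ S  input=e a a e a $  — expand S -> A a F A
step 2: stack=$ A F a A  input=e a a e a $  — expand A -> e F a H
step 3: stack=$ A F a H a F e  input=e a a e a $  — match e
step 4: stack=$ A F a H a F  input=a a e a $  — expand F -> ε
step 5: stack=$ A F a H a  input=a a e a $  — match a
step 6: stack=$ A F a H  input=a e a $  — expand H -> ε
step 7: stack=$ A F a  input=a e a $  — match a
step 8: stack=$ A F  input=e a $  — expand F -> ε
step 9: stack=$ A  input=e a $  — expand A -> e F a H
step 10: stack=$ H a F e  input=e a $  — match e
step 11: stack=$ H a F  input=a $  — expand F -> ε
step 12: stack=$ H a  input=a $  — match a
step 13: stack=$ H  input=$  — expand H -> ε
Accept reached after 13 steps.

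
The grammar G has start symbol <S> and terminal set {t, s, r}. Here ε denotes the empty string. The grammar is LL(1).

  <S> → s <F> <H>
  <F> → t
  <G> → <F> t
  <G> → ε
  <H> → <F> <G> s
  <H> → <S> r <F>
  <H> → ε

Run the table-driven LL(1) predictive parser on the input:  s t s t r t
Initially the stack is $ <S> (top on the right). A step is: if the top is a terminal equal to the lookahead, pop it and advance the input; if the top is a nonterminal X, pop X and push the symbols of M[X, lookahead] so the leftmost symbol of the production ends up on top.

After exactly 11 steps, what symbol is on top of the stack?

step 1: stack=$ <S>  input=s t s t r t $  — expand <S> → s <F> <H>
step 2: stack=$ <H> <F> s  input=s t s t r t $  — match s
step 3: stack=$ <H> <F>  input=t s t r t $  — expand <F> → t
step 4: stack=$ <H> t  input=t s t r t $  — match t
step 5: stack=$ <H>  input=s t r t $  — expand <H> → <S> r <F>
step 6: stack=$ <F> r <S>  input=s t r t $  — expand <S> → s <F> <H>
step 7: stack=$ <F> r <H> <F> s  input=s t r t $  — match s
step 8: stack=$ <F> r <H> <F>  input=t r t $  — expand <F> → t
step 9: stack=$ <F> r <H> t  input=t r t $  — match t
step 10: stack=$ <F> r <H>  input=r t $  — expand <H> → ε
step 11: stack=$ <F> r  input=r t $  — match r
Stack after step 11: $ <F> (top = <F>).

<F>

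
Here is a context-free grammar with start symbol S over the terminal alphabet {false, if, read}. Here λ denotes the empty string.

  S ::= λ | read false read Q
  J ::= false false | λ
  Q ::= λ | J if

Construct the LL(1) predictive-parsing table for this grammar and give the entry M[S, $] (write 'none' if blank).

FIRST(S): from S::=λ we get {λ}; from S::=read false read Q we get {read}. So FIRST(S) = {λ, read}.
FIRST(J): from J::=false false we get {false}; from J::=λ we get {λ}. So FIRST(J) = {λ, false}.
FIRST(Q): from Q::=λ we get {λ}; from Q::=J if we get {false, if}. So FIRST(Q) = {λ, false, if}.
FOLLOW(S) includes $ since S is the start symbol.
FOLLOW(S): S appears on no right-hand side. Thus FOLLOW(S) = {$}.
For S ::= λ: FIRST(λ) = {λ}, so it goes in M[S, t] for t ∈ {}; since λ ∈ FIRST, also for every t ∈ FOLLOW(S) = {$}.
For S ::= read false read Q: FIRST(read false read Q) = {read}, so it goes in M[S, t] for t ∈ {read}.

S ::= λ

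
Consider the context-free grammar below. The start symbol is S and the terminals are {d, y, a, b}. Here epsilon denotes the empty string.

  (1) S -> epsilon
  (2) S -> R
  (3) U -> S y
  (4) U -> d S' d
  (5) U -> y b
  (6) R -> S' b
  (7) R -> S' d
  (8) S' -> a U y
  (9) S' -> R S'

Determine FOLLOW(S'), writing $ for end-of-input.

{b, d}

FIRST(S) = {epsilon, a}  (via R)
FIRST(U) = {a, d, y}  (via S y)
FIRST(R) = {a}  (via S' b, S' d)
FIRST(S') = {a}  (via R S')
FOLLOW(S) includes $ since S is the start symbol.
FOLLOW(S): in U->S y, S is followed by y with FIRST {y}. Thus FOLLOW(S) = {$, y}.
FOLLOW(U): in S'->a U y, U is followed by y with FIRST {y}. Thus FOLLOW(U) = {y}.
FOLLOW(R): in S->R, the suffix after R is empty, so FOLLOW(R) ⊇ FOLLOW(S) = {$, y}; in S'->R S', R is followed by S' with FIRST {a}. Thus FOLLOW(R) = {$, a, y}.
FOLLOW(S'): in U->d S' d, S' is followed by d with FIRST {d}; in R->S' b, S' is followed by b with FIRST {b}; in R->S' d, S' is followed by d with FIRST {d}; in S'->R S', the suffix after S' is empty (adds nothing new). Thus FOLLOW(S') = {b, d}.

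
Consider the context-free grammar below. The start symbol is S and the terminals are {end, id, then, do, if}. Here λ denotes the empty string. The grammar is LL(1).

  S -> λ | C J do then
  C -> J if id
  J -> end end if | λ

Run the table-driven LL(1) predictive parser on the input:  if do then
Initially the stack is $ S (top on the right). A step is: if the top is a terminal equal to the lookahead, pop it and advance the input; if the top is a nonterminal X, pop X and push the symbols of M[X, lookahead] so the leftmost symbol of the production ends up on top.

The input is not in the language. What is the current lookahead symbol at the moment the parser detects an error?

do

     Stack                Input         Action
  1  $ S                  if do then $  expand S -> C J do then
  2  $ then do J C        if do then $  expand C -> J if id
  3  $ then do J id if J  if do then $  expand J -> λ
  4  $ then do J id if    if do then $  match if
  5  $ then do J id       do then $     error: top is terminal id but lookahead is do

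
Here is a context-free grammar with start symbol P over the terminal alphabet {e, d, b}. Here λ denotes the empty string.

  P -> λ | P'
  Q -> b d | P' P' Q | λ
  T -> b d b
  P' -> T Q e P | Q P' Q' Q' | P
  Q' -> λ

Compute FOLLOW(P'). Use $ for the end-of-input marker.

{$, b, e}

FIRST(T): from T->b d b we get {b}. So FIRST(T) = {b}.
FIRST(Q'): from Q'->λ we get {λ}. So FIRST(Q') = {λ}.
FIRST(P): from P->λ we get {λ}; from P->P' we get {λ, b}. So FIRST(P) = {λ, b}.
FIRST(Q): from Q->b d we get {b}; from Q->P' P' Q we get {λ, b}; from Q->λ we get {λ}. So FIRST(Q) = {λ, b}.
FIRST(P'): from P'->T Q e P we get {b}; from P'->Q P' Q' Q' we get {λ, b}; from P'->P we get {λ, b}. So FIRST(P') = {λ, b}.
FOLLOW(P) includes $ since P is the start symbol.
FOLLOW(T): in P'->T Q e P, T is followed by Q e P with FIRST {b, e}. Thus FOLLOW(T) = {b, e}.
FOLLOW(P): in P'->T Q e P, the suffix after P is empty, so FOLLOW(P) ⊇ FOLLOW(P') = {$, b, e}; in P'->P, the suffix after P is empty, so FOLLOW(P) ⊇ FOLLOW(P') = {$, b, e}. Thus FOLLOW(P) = {$, b, e}.
FOLLOW(Q): in Q->P' P' Q, the suffix after Q is empty (adds nothing new); in P'->T Q e P, Q is followed by e P with FIRST {e}; in P'->Q P' Q' Q', Q is followed by P' Q' Q' with FIRST {λ, b}; in P'->Q P' Q' Q', the suffix after Q is nullable, so FOLLOW(Q) ⊇ FOLLOW(P') = {$, b, e}. Thus FOLLOW(Q) = {$, b, e}.
FOLLOW(P'): in P->P', the suffix after P' is empty, so FOLLOW(P') ⊇ FOLLOW(P) = {$, b, e}; in Q->P' P' Q (occurrence 1), P' is followed by P' Q with FIRST {λ, b}; in Q->P' P' Q (occurrence 1), the suffix after P' is nullable, so FOLLOW(P') ⊇ FOLLOW(Q) = {$, b, e}; in Q->P' P' Q (occurrence 2), P' is followed by Q with FIRST {λ, b}; in Q->P' P' Q (occurrence 2), the suffix after P' is nullable, so FOLLOW(P') ⊇ FOLLOW(Q) = {$, b, e}; in P'->Q P' Q' Q', P' is followed by Q' Q' with FIRST {λ}; in P'->Q P' Q' Q', the suffix after P' is nullable (adds nothing new). Thus FOLLOW(P') = {$, b, e}.
FOLLOW(Q'): in P'->Q P' Q' Q' (occurrence 1), Q' is followed by Q' with FIRST {λ}; in P'->Q P' Q' Q' (occurrence 1), the suffix after Q' is nullable, so FOLLOW(Q') ⊇ FOLLOW(P') = {$, b, e}; in P'->Q P' Q' Q' (occurrence 2), the suffix after Q' is empty, so FOLLOW(Q') ⊇ FOLLOW(P') = {$, b, e}. Thus FOLLOW(Q') = {$, b, e}.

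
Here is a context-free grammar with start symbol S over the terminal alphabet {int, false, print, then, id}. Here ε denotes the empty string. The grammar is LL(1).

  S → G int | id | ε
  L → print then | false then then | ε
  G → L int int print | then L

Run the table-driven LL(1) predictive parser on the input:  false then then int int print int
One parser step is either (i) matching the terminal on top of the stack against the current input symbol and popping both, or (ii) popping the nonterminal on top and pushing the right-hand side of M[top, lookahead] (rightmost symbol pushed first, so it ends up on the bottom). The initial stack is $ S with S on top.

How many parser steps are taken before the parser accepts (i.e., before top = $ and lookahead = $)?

10

      Stack                                Input                                Action
   1  $ S                                  false then then int int print int $  expand S → G int
   2  $ int G                              false then then int int print int $  expand G → L int int print
   3  $ int print int int L                false then then int int print int $  expand L → false then then
   4  $ int print int int then then false  false then then int int print int $  match false
   5  $ int print int int then then        then then int int print int $        match then
   6  $ int print int int then             then int int print int $             match then
   7  $ int print int int                  int int print int $                  match int
   8  $ int print int                      int print int $                      match int
   9  $ int print                          print int $                          match print
  10  $ int                                int $                                match int
Accept reached after 10 steps.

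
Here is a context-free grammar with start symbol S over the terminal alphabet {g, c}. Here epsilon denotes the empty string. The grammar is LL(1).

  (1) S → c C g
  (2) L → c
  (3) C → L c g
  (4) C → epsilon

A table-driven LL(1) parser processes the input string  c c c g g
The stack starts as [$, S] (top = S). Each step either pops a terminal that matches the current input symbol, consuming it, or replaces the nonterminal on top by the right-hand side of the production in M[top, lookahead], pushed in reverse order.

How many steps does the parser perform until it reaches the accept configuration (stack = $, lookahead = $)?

     Stack      Input        Action
  1  $ S        c c c g g $  expand S → c C g
  2  $ g C c    c c c g g $  match c
  3  $ g C      c c g g $    expand C → L c g
  4  $ g g c L  c c g g $    expand L → c
  5  $ g g c c  c c g g $    match c
  6  $ g g c    c g g $      match c
  7  $ g g      g g $        match g
  8  $ g        g $          match g
Accept reached after 8 steps.

8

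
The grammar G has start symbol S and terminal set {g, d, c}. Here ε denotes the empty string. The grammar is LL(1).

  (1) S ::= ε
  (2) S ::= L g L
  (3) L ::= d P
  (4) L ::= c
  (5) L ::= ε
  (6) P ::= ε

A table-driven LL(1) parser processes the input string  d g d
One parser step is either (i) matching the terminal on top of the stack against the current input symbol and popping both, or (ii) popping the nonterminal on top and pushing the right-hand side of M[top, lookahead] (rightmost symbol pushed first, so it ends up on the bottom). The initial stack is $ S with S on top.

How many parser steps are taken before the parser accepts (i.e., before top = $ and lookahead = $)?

8

     Stack      Input    Action
  1  $ S        d g d $  expand S ::= L g L
  2  $ L g L    d g d $  expand L ::= d P
  3  $ L g P d  d g d $  match d
  4  $ L g P    g d $    expand P ::= ε
  5  $ L g      g d $    match g
  6  $ L        d $      expand L ::= d P
  7  $ P d      d $      match d
  8  $ P        $        expand P ::= ε
Accept reached after 8 steps.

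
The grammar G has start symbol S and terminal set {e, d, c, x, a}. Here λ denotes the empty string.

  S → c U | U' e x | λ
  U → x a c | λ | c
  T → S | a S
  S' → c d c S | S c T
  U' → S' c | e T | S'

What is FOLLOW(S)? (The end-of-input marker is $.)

{$, c, e}

FIRST(U): from U→x a c we get {x}; from U→λ we get {λ}; from U→c we get {c}. So FIRST(U) = {λ, c, x}.
FIRST(S): from S→c U we get {c}; from S→U' e x we get {c, e}; from S→λ we get {λ}. So FIRST(S) = {λ, c, e}.
FIRST(T): from T→S we get {λ, c, e}; from T→a S we get {a}. So FIRST(T) = {λ, a, c, e}.
FIRST(S'): from S'→c d c S we get {c}; from S'→S c T we get {c, e}. So FIRST(S') = {c, e}.
FIRST(U'): from U'→S' c we get {c, e}; from U'→e T we get {e}; from U'→S' we get {c, e}. So FIRST(U') = {c, e}.
FOLLOW(S) includes $ since S is the start symbol.
FOLLOW(U'): in S→U' e x, U' is followed by e x with FIRST {e}. Thus FOLLOW(U') = {e}.
FOLLOW(S'): in U'→S' c, S' is followed by c with FIRST {c}; in U'→S', the suffix after S' is empty, so FOLLOW(S') ⊇ FOLLOW(U') = {e}. Thus FOLLOW(S') = {c, e}.
FOLLOW(T): in S'→S c T, the suffix after T is empty, so FOLLOW(T) ⊇ FOLLOW(S') = {c, e}; in U'→e T, the suffix after T is empty, so FOLLOW(T) ⊇ FOLLOW(U') = {e}. Thus FOLLOW(T) = {c, e}.
FOLLOW(S): in T→S, the suffix after S is empty, so FOLLOW(S) ⊇ FOLLOW(T) = {c, e}; in T→a S, the suffix after S is empty, so FOLLOW(S) ⊇ FOLLOW(T) = {c, e}; in S'→c d c S, the suffix after S is empty, so FOLLOW(S) ⊇ FOLLOW(S') = {c, e}; in S'→S c T, S is followed by c T with FIRST {c}. Thus FOLLOW(S) = {$, c, e}.
FOLLOW(U): in S→c U, the suffix after U is empty, so FOLLOW(U) ⊇ FOLLOW(S) = {$, c, e}. Thus FOLLOW(U) = {$, c, e}.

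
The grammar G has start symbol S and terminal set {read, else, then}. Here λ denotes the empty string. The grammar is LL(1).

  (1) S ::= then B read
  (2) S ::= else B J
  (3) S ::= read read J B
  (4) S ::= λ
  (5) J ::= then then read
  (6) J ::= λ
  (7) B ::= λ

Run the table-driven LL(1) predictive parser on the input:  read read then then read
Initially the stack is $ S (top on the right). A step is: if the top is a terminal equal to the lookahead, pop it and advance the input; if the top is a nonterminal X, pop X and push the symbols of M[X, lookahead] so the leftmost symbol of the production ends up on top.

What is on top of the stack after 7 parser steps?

     Stack               Input                       Action
  1  $ S                 read read then then read $  expand S ::= read read J B
  2  $ B J read read     read read then then read $  match read
  3  $ B J read          read then then read $       match read
  4  $ B J               then then read $            expand J ::= then then read
  5  $ B read then then  then then read $            match then
  6  $ B read then       then read $                 match then
  7  $ B read            read $                      match read
Stack after step 7: $ B (top = B).

B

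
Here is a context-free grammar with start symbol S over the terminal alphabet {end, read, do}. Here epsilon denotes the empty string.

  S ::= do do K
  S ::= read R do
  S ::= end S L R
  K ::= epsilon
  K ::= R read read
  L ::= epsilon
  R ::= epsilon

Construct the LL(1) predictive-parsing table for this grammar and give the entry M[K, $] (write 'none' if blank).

FIRST(S): from S::=do do K we get {do}; from S::=read R do we get {read}; from S::=end S L R we get {end}. So FIRST(S) = {do, end, read}.
FIRST(L): from L::=epsilon we get {epsilon}. So FIRST(L) = {epsilon}.
FIRST(R): from R::=epsilon we get {epsilon}. So FIRST(R) = {epsilon}.
FIRST(K): from K::=epsilon we get {epsilon}; from K::=R read read we get {read}. So FIRST(K) = {epsilon, read}.
FOLLOW(S) includes $ since S is the start symbol.
FOLLOW(S): in S::=end S L R, S is followed by L R with FIRST {epsilon}; in S::=end S L R, the suffix after S is nullable (adds nothing new). Thus FOLLOW(S) = {$}.
FOLLOW(K): in S::=do do K, the suffix after K is empty, so FOLLOW(K) ⊇ FOLLOW(S) = {$}. Thus FOLLOW(K) = {$}.
For K ::= epsilon: FIRST(epsilon) = {epsilon}, so it goes in M[K, t] for t ∈ {}; since epsilon ∈ FIRST, also for every t ∈ FOLLOW(K) = {$}.
For K ::= R read read: FIRST(R read read) = {read}, so it goes in M[K, t] for t ∈ {read}.

K ::= epsilon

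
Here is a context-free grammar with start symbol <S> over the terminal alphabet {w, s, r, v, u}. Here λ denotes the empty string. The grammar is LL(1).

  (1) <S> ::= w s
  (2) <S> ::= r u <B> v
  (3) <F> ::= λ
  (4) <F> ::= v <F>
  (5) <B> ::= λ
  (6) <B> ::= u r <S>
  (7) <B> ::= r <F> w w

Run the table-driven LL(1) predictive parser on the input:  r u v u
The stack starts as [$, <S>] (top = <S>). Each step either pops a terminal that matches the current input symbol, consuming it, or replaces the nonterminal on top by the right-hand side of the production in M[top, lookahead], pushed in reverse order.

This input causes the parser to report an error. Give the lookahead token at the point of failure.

     Stack        Input      Action
  1  $ <S>        r u v u $  expand <S> ::= r u <B> v
  2  $ v <B> u r  r u v u $  match r
  3  $ v <B> u    u v u $    match u
  4  $ v <B>      v u $      expand <B> ::= λ
  5  $ v          v u $      match v
  6  $            u $        error: stack empty but input remains

u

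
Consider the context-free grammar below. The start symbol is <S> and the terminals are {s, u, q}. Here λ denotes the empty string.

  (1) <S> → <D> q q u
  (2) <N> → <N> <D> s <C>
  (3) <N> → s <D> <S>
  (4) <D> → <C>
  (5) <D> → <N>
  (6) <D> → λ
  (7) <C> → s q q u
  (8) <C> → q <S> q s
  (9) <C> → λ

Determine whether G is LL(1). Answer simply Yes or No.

No

FIRST(<S>) = {q, s}
FIRST(<N>) = {s}
FIRST(<D>) = {λ, q, s}
FIRST(<C>) = {λ, q, s}
FOLLOW(<S>) = {$, q, s}
FOLLOW(<N>) = {q, s}
FOLLOW(<D>) = {q, s}
FOLLOW(<C>) = {q, s}
Cell M[<C>, q] receives both <C> → q <S> q s and <C> → λ — the grammar is not LL(1).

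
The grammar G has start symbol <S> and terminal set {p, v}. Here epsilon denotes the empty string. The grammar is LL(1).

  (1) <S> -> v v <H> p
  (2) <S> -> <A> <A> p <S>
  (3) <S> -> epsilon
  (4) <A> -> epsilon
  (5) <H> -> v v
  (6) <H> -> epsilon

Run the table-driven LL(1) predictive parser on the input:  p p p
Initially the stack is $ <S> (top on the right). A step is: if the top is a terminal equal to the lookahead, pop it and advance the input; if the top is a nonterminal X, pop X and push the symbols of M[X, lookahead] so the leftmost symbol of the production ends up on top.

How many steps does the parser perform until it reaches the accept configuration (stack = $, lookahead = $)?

13

step 1: stack=$ <S>  input=p p p $  — expand <S> -> <A> <A> p <S>
step 2: stack=$ <S> p <A> <A>  input=p p p $  — expand <A> -> epsilon
step 3: stack=$ <S> p <A>  input=p p p $  — expand <A> -> epsilon
step 4: stack=$ <S> p  input=p p p $  — match p
step 5: stack=$ <S>  input=p p $  — expand <S> -> <A> <A> p <S>
step 6: stack=$ <S> p <A> <A>  input=p p $  — expand <A> -> epsilon
step 7: stack=$ <S> p <A>  input=p p $  — expand <A> -> epsilon
step 8: stack=$ <S> p  input=p p $  — match p
step 9: stack=$ <S>  input=p $  — expand <S> -> <A> <A> p <S>
step 10: stack=$ <S> p <A> <A>  input=p $  — expand <A> -> epsilon
step 11: stack=$ <S> p <A>  input=p $  — expand <A> -> epsilon
step 12: stack=$ <S> p  input=p $  — match p
step 13: stack=$ <S>  input=$  — expand <S> -> epsilon
Accept reached after 13 steps.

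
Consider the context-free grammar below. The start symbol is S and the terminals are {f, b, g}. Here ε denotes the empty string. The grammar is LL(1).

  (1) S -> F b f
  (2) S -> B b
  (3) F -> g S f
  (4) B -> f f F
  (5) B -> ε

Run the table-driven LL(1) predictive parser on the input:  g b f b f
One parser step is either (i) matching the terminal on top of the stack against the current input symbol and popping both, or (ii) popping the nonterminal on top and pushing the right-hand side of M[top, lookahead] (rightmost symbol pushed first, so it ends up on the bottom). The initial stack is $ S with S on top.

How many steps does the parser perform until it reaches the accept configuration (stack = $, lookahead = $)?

9

step 1: stack=$ S  input=g b f b f $  — expand S -> F b f
step 2: stack=$ f b F  input=g b f b f $  — expand F -> g S f
step 3: stack=$ f b f S g  input=g b f b f $  — match g
step 4: stack=$ f b f S  input=b f b f $  — expand S -> B b
step 5: stack=$ f b f b B  input=b f b f $  — expand B -> ε
step 6: stack=$ f b f b  input=b f b f $  — match b
step 7: stack=$ f b f  input=f b f $  — match f
step 8: stack=$ f b  input=b f $  — match b
step 9: stack=$ f  input=f $  — match f
Accept reached after 9 steps.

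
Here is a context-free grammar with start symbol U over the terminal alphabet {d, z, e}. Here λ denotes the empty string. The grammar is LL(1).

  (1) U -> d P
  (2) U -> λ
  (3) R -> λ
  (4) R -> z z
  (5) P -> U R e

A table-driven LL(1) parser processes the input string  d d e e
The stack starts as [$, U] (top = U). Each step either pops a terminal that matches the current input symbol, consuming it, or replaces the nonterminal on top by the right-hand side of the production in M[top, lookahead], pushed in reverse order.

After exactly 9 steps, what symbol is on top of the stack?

R

step 1: stack=$ U  input=d d e e $  — expand U -> d P
step 2: stack=$ P d  input=d d e e $  — match d
step 3: stack=$ P  input=d e e $  — expand P -> U R e
step 4: stack=$ e R U  input=d e e $  — expand U -> d P
step 5: stack=$ e R P d  input=d e e $  — match d
step 6: stack=$ e R P  input=e e $  — expand P -> U R e
step 7: stack=$ e R e R U  input=e e $  — expand U -> λ
step 8: stack=$ e R e R  input=e e $  — expand R -> λ
step 9: stack=$ e R e  input=e e $  — match e
Stack after step 9: $ e R (top = R).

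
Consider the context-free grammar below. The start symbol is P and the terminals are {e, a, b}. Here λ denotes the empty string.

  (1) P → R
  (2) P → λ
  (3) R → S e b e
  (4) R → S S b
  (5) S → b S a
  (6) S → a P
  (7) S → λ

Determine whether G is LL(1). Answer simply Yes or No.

FIRST(P) = {λ, a, b, e}
FIRST(R) = {a, b, e}
FIRST(S) = {λ, a, b}
FOLLOW(P) = {$, a, b, e}
FOLLOW(R) = {$, a, b, e}
FOLLOW(S) = {a, b, e}
Cell M[P, a] receives both P → R and P → λ — the grammar is not LL(1).

No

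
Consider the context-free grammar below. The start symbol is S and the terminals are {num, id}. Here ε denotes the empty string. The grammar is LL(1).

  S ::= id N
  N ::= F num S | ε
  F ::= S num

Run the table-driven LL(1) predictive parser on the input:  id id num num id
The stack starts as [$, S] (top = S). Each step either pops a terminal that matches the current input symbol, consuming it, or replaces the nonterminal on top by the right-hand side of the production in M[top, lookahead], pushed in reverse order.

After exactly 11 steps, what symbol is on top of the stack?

      Stack             Input               Action
   1  $ S               id id num num id $  expand S ::= id N
   2  $ N id            id id num num id $  match id
   3  $ N               id num num id $     expand N ::= F num S
   4  $ S num F         id num num id $     expand F ::= S num
   5  $ S num num S     id num num id $     expand S ::= id N
   6  $ S num num N id  id num num id $     match id
   7  $ S num num N     num num id $        expand N ::= ε
   8  $ S num num       num num id $        match num
   9  $ S num           num id $            match num
  10  $ S               id $                expand S ::= id N
  11  $ N id            id $                match id
Stack after step 11: $ N (top = N).

N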